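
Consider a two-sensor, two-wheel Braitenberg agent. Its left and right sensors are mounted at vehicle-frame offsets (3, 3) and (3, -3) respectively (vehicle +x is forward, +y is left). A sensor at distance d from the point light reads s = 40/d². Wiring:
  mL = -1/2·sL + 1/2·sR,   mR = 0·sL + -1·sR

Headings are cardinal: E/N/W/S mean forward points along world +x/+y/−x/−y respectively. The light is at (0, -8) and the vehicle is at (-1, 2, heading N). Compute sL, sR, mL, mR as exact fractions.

8/37 40/173 48/6401 -40/173

left sensor world pos  = (-4, 5); dL² = 185
right sensor world pos = (2, 5); dR² = 173
sL = 40/185 = 8/37
sR = 40/173 = 40/173
mL = -1/2·sL + 1/2·sR = 48/6401
mR = 0·sL + -1·sR = -40/173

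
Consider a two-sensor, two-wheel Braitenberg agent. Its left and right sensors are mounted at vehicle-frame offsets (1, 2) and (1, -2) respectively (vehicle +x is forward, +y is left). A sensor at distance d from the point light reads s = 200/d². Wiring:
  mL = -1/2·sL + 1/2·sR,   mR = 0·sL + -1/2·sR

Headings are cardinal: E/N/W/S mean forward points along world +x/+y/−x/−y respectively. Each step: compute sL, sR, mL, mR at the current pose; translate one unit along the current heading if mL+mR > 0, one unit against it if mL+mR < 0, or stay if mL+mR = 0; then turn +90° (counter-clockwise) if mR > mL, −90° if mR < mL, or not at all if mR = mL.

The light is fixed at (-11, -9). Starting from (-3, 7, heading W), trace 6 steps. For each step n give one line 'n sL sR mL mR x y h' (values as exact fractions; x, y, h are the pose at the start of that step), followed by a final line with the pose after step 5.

n=0: pose=(-3,7,W); sL=40/49, sR=200/373; mL=-2560/18277, mR=-100/373; mL+mR=-20/49 → advance -1; mR−mL=-2340/18277 → turn -1·90°
n=1: pose=(-2,7,N); sL=100/169, sR=20/41; mL=-360/6929, mR=-10/41; mL+mR=-50/169 → advance -1; mR−mL=-1330/6929 → turn -1·90°
n=2: pose=(-2,6,E); sL=200/389, sR=200/269; mL=12000/104641, mR=-100/269; mL+mR=-100/389 → advance -1; mR−mL=-50900/104641 → turn -1·90°
n=3: pose=(-3,6,S); sL=25/37, sR=25/29; mL=100/1073, mR=-25/58; mL+mR=-25/74 → advance -1; mR−mL=-1125/2146 → turn -1·90°
n=4: pose=(-3,7,W); sL=40/49, sR=200/373; mL=-2560/18277, mR=-100/373; mL+mR=-20/49 → advance -1; mR−mL=-2340/18277 → turn -1·90°
n=5: pose=(-2,7,N); sL=100/169, sR=20/41; mL=-360/6929, mR=-10/41; mL+mR=-50/169 → advance -1; mR−mL=-1330/6929 → turn -1·90°

0 40/49 200/373 -2560/18277 -100/373 -3 7 W
1 100/169 20/41 -360/6929 -10/41 -2 7 N
2 200/389 200/269 12000/104641 -100/269 -2 6 E
3 25/37 25/29 100/1073 -25/58 -3 6 S
4 40/49 200/373 -2560/18277 -100/373 -3 7 W
5 100/169 20/41 -360/6929 -10/41 -2 7 N
final -2 6 E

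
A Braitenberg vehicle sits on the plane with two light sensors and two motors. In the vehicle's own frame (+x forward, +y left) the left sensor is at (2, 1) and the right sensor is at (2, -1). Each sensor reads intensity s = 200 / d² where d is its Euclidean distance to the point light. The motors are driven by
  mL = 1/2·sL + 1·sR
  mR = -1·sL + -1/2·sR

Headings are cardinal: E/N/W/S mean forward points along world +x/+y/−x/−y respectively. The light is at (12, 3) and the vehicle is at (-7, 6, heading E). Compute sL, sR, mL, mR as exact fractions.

40/61 200/293 18060/17873 -17820/17873

left sensor world pos  = (-5, 7); dL² = 305
right sensor world pos = (-5, 5); dR² = 293
sL = 200/305 = 40/61
sR = 200/293 = 200/293
mL = 1/2·sL + 1·sR = 18060/17873
mR = -1·sL + -1/2·sR = -17820/17873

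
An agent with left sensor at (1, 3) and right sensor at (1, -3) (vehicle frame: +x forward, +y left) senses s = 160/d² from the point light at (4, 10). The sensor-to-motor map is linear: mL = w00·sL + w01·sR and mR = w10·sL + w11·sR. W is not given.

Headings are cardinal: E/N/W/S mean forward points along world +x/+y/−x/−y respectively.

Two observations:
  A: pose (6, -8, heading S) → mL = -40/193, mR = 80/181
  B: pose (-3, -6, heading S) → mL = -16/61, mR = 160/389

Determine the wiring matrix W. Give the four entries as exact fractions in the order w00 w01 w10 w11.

obs A: pose=(6,-8,S) → sL=80/193, sR=80/181, mL=-40/193, mR=80/181
obs B: pose=(-3,-6,S) → sL=32/61, sR=160/389, mL=-16/61, mR=160/389
sensor matrix S = [[80/193, 80/181], [32/61, 160/389]]; det S = -50872320/828925157
solve [mL_A; mL_B] = S·[w00; w01] and [mR_A; mR_B] = S·[w10; w11]:
  w00 = -1/2, w01 = 0, w10 = 0, w11 = 1

-1/2 0 0 1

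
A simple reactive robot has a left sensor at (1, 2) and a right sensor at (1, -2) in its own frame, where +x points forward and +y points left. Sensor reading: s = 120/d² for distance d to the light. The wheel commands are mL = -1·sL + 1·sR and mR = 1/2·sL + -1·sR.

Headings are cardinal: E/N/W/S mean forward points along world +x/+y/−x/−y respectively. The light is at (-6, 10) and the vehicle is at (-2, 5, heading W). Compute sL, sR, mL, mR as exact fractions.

left sensor world pos  = (-3, 3); dL² = 58
right sensor world pos = (-3, 7); dR² = 18
sL = 120/58 = 60/29
sR = 120/18 = 20/3
mL = -1·sL + 1·sR = 400/87
mR = 1/2·sL + -1·sR = -490/87

60/29 20/3 400/87 -490/87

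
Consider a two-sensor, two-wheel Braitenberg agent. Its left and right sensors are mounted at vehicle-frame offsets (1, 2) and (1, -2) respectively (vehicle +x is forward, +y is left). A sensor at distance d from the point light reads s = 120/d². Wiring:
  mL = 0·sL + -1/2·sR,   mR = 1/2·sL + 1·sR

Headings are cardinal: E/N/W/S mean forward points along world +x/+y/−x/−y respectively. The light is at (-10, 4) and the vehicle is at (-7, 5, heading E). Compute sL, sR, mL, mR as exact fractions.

24/5 120/17 -60/17 804/85

left sensor world pos  = (-6, 7); dL² = 25
right sensor world pos = (-6, 3); dR² = 17
sL = 120/25 = 24/5
sR = 120/17 = 120/17
mL = 0·sL + -1/2·sR = -60/17
mR = 1/2·sL + 1·sR = 804/85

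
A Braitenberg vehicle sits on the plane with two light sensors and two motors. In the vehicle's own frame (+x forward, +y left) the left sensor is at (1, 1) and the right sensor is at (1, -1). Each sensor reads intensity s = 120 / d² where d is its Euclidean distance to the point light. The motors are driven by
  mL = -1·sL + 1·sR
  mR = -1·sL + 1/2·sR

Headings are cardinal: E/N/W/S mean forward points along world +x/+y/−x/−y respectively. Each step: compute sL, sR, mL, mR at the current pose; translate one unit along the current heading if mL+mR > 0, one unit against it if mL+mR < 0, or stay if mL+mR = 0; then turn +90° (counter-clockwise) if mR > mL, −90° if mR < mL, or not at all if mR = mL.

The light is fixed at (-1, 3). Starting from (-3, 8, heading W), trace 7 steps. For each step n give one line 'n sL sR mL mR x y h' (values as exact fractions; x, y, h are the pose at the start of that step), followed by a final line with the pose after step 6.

0 24/5 8/3 -32/15 -52/15 -3 8 W
1 3 10/3 1/3 -4/3 -2 8 N
2 24/5 40/3 128/15 28/15 -2 7 E
3 12 12 0 -6 -1 7 S
4 120/17 120/37 -2400/629 -3420/629 -1 8 W
5 10/3 3 -1/3 -11/6 0 8 N
6 120/29 120/13 1920/377 180/377 0 7 E
final 1 7 S

n=0: pose=(-3,8,W); sL=24/5, sR=8/3; mL=-32/15, mR=-52/15; mL+mR=-28/5 → advance -1; mR−mL=-4/3 → turn -1·90°
n=1: pose=(-2,8,N); sL=3, sR=10/3; mL=1/3, mR=-4/3; mL+mR=-1 → advance -1; mR−mL=-5/3 → turn -1·90°
n=2: pose=(-2,7,E); sL=24/5, sR=40/3; mL=128/15, mR=28/15; mL+mR=52/5 → advance +1; mR−mL=-20/3 → turn -1·90°
n=3: pose=(-1,7,S); sL=12, sR=12; mL=0, mR=-6; mL+mR=-6 → advance -1; mR−mL=-6 → turn -1·90°
n=4: pose=(-1,8,W); sL=120/17, sR=120/37; mL=-2400/629, mR=-3420/629; mL+mR=-5820/629 → advance -1; mR−mL=-60/37 → turn -1·90°
n=5: pose=(0,8,N); sL=10/3, sR=3; mL=-1/3, mR=-11/6; mL+mR=-13/6 → advance -1; mR−mL=-3/2 → turn -1·90°
n=6: pose=(0,7,E); sL=120/29, sR=120/13; mL=1920/377, mR=180/377; mL+mR=2100/377 → advance +1; mR−mL=-60/13 → turn -1·90°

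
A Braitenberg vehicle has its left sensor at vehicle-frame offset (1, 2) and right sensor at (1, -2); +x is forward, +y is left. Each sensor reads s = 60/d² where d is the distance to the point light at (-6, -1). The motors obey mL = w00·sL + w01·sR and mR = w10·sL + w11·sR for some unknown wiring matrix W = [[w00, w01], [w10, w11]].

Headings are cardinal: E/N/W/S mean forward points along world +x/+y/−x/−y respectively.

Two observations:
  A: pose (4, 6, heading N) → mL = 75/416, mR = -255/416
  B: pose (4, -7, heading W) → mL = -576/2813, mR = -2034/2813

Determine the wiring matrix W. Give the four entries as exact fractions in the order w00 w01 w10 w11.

obs A: pose=(4,6,N) → sL=15/32, sR=15/52, mL=75/416, mR=-255/416
obs B: pose=(4,-7,W) → sL=12/29, sR=60/97, mL=-576/2813, mR=-2034/2813
sensor matrix S = [[15/32, 15/52], [12/29, 60/97]]; det S = 49905/292552
solve [mL_A; mL_B] = S·[w00; w01] and [mR_A; mR_B] = S·[w10; w11]:
  w00 = 1, w01 = -1, w10 = -1, w11 = -1/2

1 -1 -1 -1/2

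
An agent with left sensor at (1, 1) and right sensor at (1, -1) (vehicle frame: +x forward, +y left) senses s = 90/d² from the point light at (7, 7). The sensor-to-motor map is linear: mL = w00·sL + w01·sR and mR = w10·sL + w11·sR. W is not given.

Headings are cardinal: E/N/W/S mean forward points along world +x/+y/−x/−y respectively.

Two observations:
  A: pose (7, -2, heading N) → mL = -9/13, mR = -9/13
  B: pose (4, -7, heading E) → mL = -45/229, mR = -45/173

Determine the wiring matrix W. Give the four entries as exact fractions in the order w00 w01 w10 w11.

obs A: pose=(7,-2,N) → sL=18/13, sR=18/13, mL=-9/13, mR=-9/13
obs B: pose=(4,-7,E) → sL=90/173, sR=90/229, mL=-45/229, mR=-45/173
sensor matrix S = [[18/13, 18/13], [90/173, 90/229]]; det S = -90720/515021
solve [mL_A; mL_B] = S·[w00; w01] and [mR_A; mR_B] = S·[w10; w11]:
  w00 = 0, w01 = -1/2, w10 = -1/2, w11 = 0

0 -1/2 -1/2 0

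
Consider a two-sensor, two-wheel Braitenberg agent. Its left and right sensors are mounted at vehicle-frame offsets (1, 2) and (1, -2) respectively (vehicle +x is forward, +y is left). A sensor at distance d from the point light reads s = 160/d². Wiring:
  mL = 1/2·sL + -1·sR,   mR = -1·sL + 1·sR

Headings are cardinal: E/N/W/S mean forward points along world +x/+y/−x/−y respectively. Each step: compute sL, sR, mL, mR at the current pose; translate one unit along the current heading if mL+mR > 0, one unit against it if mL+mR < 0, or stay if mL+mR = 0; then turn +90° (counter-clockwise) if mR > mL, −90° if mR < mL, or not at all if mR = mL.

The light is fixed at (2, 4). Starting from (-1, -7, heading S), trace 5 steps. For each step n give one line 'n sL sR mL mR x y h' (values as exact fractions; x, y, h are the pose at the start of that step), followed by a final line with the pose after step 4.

0 32/29 160/169 -1936/4901 -768/4901 -1 -7 S
1 40/17 40/37 60/629 -800/629 -1 -6 E
2 32/25 160/157 -1488/3925 -1024/3925 -2 -6 S
3 80/29 16/13 56/377 -576/377 -2 -5 E
4 160/109 160/149 -5520/16241 -6400/16241 -3 -5 S
final -3 -4 W

n=0: pose=(-1,-7,S); sL=32/29, sR=160/169; mL=-1936/4901, mR=-768/4901; mL+mR=-16/29 → advance -1; mR−mL=1168/4901 → turn +1·90°
n=1: pose=(-1,-6,E); sL=40/17, sR=40/37; mL=60/629, mR=-800/629; mL+mR=-20/17 → advance -1; mR−mL=-860/629 → turn -1·90°
n=2: pose=(-2,-6,S); sL=32/25, sR=160/157; mL=-1488/3925, mR=-1024/3925; mL+mR=-16/25 → advance -1; mR−mL=464/3925 → turn +1·90°
n=3: pose=(-2,-5,E); sL=80/29, sR=16/13; mL=56/377, mR=-576/377; mL+mR=-40/29 → advance -1; mR−mL=-632/377 → turn -1·90°
n=4: pose=(-3,-5,S); sL=160/109, sR=160/149; mL=-5520/16241, mR=-6400/16241; mL+mR=-80/109 → advance -1; mR−mL=-880/16241 → turn -1·90°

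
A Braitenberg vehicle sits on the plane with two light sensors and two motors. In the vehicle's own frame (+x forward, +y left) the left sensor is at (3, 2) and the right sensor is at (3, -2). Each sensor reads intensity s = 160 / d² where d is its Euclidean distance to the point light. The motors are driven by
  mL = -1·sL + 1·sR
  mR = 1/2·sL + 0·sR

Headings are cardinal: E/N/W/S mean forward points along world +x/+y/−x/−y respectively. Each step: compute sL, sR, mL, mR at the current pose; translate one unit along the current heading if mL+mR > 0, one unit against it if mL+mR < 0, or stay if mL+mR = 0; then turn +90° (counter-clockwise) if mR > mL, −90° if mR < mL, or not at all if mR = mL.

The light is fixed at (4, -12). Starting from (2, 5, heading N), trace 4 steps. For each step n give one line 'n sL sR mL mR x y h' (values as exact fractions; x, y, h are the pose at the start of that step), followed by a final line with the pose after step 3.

n=0: pose=(2,5,N); sL=5/13, sR=2/5; mL=1/65, mR=5/26; mL+mR=27/130 → advance +1; mR−mL=23/130 → turn +1·90°
n=1: pose=(2,6,W); sL=160/281, sR=32/85; mL=-4608/23885, mR=80/281; mL+mR=2192/23885 → advance +1; mR−mL=11408/23885 → turn +1·90°
n=2: pose=(1,6,S); sL=80/113, sR=16/25; mL=-192/2825, mR=40/113; mL+mR=808/2825 → advance +1; mR−mL=1192/2825 → turn +1·90°
n=3: pose=(1,5,E); sL=160/361, sR=32/45; mL=4352/16245, mR=80/361; mL+mR=7952/16245 → advance +1; mR−mL=-752/16245 → turn -1·90°

0 5/13 2/5 1/65 5/26 2 5 N
1 160/281 32/85 -4608/23885 80/281 2 6 W
2 80/113 16/25 -192/2825 40/113 1 6 S
3 160/361 32/45 4352/16245 80/361 1 5 E
final 2 5 S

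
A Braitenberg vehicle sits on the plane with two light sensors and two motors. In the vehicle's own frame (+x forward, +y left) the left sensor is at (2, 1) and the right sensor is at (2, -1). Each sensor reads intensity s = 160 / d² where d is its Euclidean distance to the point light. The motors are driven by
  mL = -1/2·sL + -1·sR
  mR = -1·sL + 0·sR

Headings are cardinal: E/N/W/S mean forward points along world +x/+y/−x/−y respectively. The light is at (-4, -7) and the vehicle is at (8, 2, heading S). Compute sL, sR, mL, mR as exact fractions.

left sensor world pos  = (9, 0); dL² = 218
right sensor world pos = (7, 0); dR² = 170
sL = 160/218 = 80/109
sR = 160/170 = 16/17
mL = -1/2·sL + -1·sR = -2424/1853
mR = -1·sL + 0·sR = -80/109

80/109 16/17 -2424/1853 -80/109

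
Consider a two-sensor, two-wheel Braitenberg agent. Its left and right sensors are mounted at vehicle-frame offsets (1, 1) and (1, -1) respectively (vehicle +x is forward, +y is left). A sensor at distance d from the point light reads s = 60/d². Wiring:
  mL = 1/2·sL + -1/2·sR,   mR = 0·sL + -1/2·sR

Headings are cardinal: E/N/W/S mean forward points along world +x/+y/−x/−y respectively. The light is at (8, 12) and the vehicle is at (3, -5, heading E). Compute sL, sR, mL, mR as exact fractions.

left sensor world pos  = (4, -4); dL² = 272
right sensor world pos = (4, -6); dR² = 340
sL = 60/272 = 15/68
sR = 60/340 = 3/17
mL = 1/2·sL + -1/2·sR = 3/136
mR = 0·sL + -1/2·sR = -3/34

15/68 3/17 3/136 -3/34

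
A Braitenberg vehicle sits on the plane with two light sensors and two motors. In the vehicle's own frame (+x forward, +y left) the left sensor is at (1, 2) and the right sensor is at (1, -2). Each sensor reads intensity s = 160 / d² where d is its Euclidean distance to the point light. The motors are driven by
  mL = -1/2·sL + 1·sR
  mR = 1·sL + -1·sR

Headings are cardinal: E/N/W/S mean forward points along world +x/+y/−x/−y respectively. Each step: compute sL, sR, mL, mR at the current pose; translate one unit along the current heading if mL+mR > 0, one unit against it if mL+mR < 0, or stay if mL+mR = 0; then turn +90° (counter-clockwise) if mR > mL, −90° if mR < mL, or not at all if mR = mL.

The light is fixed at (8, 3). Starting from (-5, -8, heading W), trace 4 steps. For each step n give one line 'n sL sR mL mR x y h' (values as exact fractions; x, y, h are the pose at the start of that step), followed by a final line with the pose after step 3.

0 32/73 160/277 7248/20221 -2816/20221 -5 -8 W
1 40/89 40/61 2340/5429 -1120/5429 -6 -8 N
2 160/233 160/313 12240/72929 12800/72929 -6 -7 E
3 80/153 80/101 8200/15453 -4160/15453 -5 -7 N
final -5 -6 E

n=0: pose=(-5,-8,W); sL=32/73, sR=160/277; mL=7248/20221, mR=-2816/20221; mL+mR=16/73 → advance +1; mR−mL=-10064/20221 → turn -1·90°
n=1: pose=(-6,-8,N); sL=40/89, sR=40/61; mL=2340/5429, mR=-1120/5429; mL+mR=20/89 → advance +1; mR−mL=-3460/5429 → turn -1·90°
n=2: pose=(-6,-7,E); sL=160/233, sR=160/313; mL=12240/72929, mR=12800/72929; mL+mR=80/233 → advance +1; mR−mL=560/72929 → turn +1·90°
n=3: pose=(-5,-7,N); sL=80/153, sR=80/101; mL=8200/15453, mR=-4160/15453; mL+mR=40/153 → advance +1; mR−mL=-4120/5151 → turn -1·90°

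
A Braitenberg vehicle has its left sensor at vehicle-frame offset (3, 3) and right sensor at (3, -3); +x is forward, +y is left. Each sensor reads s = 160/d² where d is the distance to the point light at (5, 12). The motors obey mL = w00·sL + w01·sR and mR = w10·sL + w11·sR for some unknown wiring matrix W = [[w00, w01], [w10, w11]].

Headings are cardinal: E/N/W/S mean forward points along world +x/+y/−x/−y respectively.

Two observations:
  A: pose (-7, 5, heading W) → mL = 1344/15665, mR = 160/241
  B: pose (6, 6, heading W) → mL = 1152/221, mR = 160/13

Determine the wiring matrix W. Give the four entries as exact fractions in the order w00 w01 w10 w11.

obs A: pose=(-7,5,W) → sL=32/65, sR=160/241, mL=1344/15665, mR=160/241
obs B: pose=(6,6,W) → sL=32/17, sR=160/13, mL=1152/221, mR=160/13
sensor matrix S = [[32/65, 160/241], [32/17, 160/13]]; det S = 3330048/692393
solve [mL_A; mL_B] = S·[w00; w01] and [mR_A; mR_B] = S·[w10; w11]:
  w00 = -1/2, w01 = 1/2, w10 = 0, w11 = 1

-1/2 1/2 0 1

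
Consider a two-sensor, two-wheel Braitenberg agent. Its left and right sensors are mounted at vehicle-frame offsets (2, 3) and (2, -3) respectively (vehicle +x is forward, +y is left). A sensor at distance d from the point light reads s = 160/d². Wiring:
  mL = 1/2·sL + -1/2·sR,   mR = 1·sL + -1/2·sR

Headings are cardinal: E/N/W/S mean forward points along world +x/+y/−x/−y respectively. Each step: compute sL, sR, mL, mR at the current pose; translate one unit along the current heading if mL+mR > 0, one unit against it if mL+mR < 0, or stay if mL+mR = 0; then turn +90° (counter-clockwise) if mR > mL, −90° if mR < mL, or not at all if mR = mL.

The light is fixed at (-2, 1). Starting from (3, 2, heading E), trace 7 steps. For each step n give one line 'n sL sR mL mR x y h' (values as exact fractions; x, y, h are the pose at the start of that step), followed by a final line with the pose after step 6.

n=0: pose=(3,2,E); sL=32/13, sR=160/53; mL=-192/689, mR=656/689; mL+mR=464/689 → advance +1; mR−mL=16/13 → turn +1·90°
n=1: pose=(4,2,N); sL=80/9, sR=16/9; mL=32/9, mR=8; mL+mR=104/9 → advance +1; mR−mL=40/9 → turn +1·90°
n=2: pose=(4,3,W); sL=160/17, sR=160/41; mL=1920/697, mR=5200/697; mL+mR=7120/697 → advance +1; mR−mL=80/17 → turn +1·90°
n=3: pose=(3,3,S); sL=5/2, sR=40; mL=-75/4, mR=-35/2; mL+mR=-145/4 → advance -1; mR−mL=5/4 → turn +1·90°
n=4: pose=(3,4,E); sL=32/17, sR=160/49; mL=-576/833, mR=208/833; mL+mR=-368/833 → advance -1; mR−mL=16/17 → turn +1·90°
n=5: pose=(2,4,N); sL=80/13, sR=80/37; mL=960/481, mR=2440/481; mL+mR=3400/481 → advance +1; mR−mL=40/13 → turn +1·90°
n=6: pose=(2,5,W); sL=32, sR=160/53; mL=768/53, mR=1616/53; mL+mR=2384/53 → advance +1; mR−mL=16 → turn +1·90°

0 32/13 160/53 -192/689 656/689 3 2 E
1 80/9 16/9 32/9 8 4 2 N
2 160/17 160/41 1920/697 5200/697 4 3 W
3 5/2 40 -75/4 -35/2 3 3 S
4 32/17 160/49 -576/833 208/833 3 4 E
5 80/13 80/37 960/481 2440/481 2 4 N
6 32 160/53 768/53 1616/53 2 5 W
final 1 5 S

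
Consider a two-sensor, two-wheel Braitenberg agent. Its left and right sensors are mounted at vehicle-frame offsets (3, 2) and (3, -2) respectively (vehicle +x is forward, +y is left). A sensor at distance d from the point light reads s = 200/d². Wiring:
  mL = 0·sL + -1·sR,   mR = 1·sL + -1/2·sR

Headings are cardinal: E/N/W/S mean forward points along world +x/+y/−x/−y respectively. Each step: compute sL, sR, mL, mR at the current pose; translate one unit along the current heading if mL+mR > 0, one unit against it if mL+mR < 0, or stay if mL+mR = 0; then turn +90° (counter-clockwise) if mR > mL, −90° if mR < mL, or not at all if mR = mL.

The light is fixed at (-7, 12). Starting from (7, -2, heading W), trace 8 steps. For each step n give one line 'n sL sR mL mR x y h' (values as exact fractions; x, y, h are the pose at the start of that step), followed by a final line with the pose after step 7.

n=0: pose=(7,-2,W); sL=200/377, sR=40/53; mL=-40/53, mR=3060/19981; mL+mR=-12020/19981 → advance -1; mR−mL=18140/19981 → turn +1·90°
n=1: pose=(8,-2,S); sL=100/289, sR=100/229; mL=-100/229, mR=8450/66181; mL+mR=-20450/66181 → advance -1; mR−mL=37350/66181 → turn +1·90°
n=2: pose=(8,-1,E); sL=40/89, sR=200/549; mL=-200/549, mR=13060/48861; mL+mR=-1580/16287 → advance -1; mR−mL=30860/48861 → turn +1·90°
n=3: pose=(7,-1,N); sL=50/61, sR=50/89; mL=-50/89, mR=2925/5429; mL+mR=-125/5429 → advance -1; mR−mL=5975/5429 → turn +1·90°
n=4: pose=(7,-2,W); sL=200/377, sR=40/53; mL=-40/53, mR=3060/19981; mL+mR=-12020/19981 → advance -1; mR−mL=18140/19981 → turn +1·90°
n=5: pose=(8,-2,S); sL=100/289, sR=100/229; mL=-100/229, mR=8450/66181; mL+mR=-20450/66181 → advance -1; mR−mL=37350/66181 → turn +1·90°
n=6: pose=(8,-1,E); sL=40/89, sR=200/549; mL=-200/549, mR=13060/48861; mL+mR=-1580/16287 → advance -1; mR−mL=30860/48861 → turn +1·90°
n=7: pose=(7,-1,N); sL=50/61, sR=50/89; mL=-50/89, mR=2925/5429; mL+mR=-125/5429 → advance -1; mR−mL=5975/5429 → turn +1·90°

0 200/377 40/53 -40/53 3060/19981 7 -2 W
1 100/289 100/229 -100/229 8450/66181 8 -2 S
2 40/89 200/549 -200/549 13060/48861 8 -1 E
3 50/61 50/89 -50/89 2925/5429 7 -1 N
4 200/377 40/53 -40/53 3060/19981 7 -2 W
5 100/289 100/229 -100/229 8450/66181 8 -2 S
6 40/89 200/549 -200/549 13060/48861 8 -1 E
7 50/61 50/89 -50/89 2925/5429 7 -1 N
final 7 -2 W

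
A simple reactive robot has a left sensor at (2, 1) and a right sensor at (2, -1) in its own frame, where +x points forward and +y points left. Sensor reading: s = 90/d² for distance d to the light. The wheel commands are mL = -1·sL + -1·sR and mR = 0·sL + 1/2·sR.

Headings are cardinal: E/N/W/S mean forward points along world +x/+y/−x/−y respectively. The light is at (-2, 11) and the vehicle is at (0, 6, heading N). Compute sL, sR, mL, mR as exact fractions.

left sensor world pos  = (-1, 8); dL² = 10
right sensor world pos = (1, 8); dR² = 18
sL = 90/10 = 9
sR = 90/18 = 5
mL = -1·sL + -1·sR = -14
mR = 0·sL + 1/2·sR = 5/2

9 5 -14 5/2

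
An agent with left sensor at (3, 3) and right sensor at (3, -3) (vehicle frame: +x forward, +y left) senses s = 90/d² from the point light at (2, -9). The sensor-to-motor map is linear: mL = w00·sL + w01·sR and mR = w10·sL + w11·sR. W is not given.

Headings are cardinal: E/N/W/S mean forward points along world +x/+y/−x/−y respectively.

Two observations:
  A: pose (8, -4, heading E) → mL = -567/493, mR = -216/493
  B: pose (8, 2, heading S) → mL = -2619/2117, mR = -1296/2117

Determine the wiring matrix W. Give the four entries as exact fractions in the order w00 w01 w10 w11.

-1 -1/2 1 -1

obs A: pose=(8,-4,E) → sL=18/29, sR=18/17, mL=-567/493, mR=-216/493
obs B: pose=(8,2,S) → sL=18/29, sR=90/73, mL=-2619/2117, mR=-1296/2117
sensor matrix S = [[18/29, 18/17], [18/29, 90/73]]; det S = 3888/35989
solve [mL_A; mL_B] = S·[w00; w01] and [mR_A; mR_B] = S·[w10; w11]:
  w00 = -1, w01 = -1/2, w10 = 1, w11 = -1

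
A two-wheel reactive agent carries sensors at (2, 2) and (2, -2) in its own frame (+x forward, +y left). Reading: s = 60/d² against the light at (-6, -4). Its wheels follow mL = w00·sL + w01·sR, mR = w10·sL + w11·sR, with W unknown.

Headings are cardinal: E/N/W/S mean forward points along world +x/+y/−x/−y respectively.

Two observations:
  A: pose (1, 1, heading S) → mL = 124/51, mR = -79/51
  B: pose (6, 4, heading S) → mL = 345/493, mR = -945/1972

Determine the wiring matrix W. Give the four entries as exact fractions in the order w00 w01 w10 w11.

1 1 -1 -1/2

obs A: pose=(1,1,S) → sL=2/3, sR=30/17, mL=124/51, mR=-79/51
obs B: pose=(6,4,S) → sL=15/58, sR=15/34, mL=345/493, mR=-945/1972
sensor matrix S = [[2/3, 30/17], [15/58, 15/34]]; det S = -80/493
solve [mL_A; mL_B] = S·[w00; w01] and [mR_A; mR_B] = S·[w10; w11]:
  w00 = 1, w01 = 1, w10 = -1, w11 = -1/2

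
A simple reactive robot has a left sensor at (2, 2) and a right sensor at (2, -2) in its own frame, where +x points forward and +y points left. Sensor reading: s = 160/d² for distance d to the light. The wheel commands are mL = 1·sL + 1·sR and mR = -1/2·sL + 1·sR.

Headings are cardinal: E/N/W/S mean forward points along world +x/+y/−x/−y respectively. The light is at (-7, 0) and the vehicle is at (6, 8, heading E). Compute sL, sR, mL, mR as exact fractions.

32/65 160/261 18752/16965 6224/16965

left sensor world pos  = (8, 10); dL² = 325
right sensor world pos = (8, 6); dR² = 261
sL = 160/325 = 32/65
sR = 160/261 = 160/261
mL = 1·sL + 1·sR = 18752/16965
mR = -1/2·sL + 1·sR = 6224/16965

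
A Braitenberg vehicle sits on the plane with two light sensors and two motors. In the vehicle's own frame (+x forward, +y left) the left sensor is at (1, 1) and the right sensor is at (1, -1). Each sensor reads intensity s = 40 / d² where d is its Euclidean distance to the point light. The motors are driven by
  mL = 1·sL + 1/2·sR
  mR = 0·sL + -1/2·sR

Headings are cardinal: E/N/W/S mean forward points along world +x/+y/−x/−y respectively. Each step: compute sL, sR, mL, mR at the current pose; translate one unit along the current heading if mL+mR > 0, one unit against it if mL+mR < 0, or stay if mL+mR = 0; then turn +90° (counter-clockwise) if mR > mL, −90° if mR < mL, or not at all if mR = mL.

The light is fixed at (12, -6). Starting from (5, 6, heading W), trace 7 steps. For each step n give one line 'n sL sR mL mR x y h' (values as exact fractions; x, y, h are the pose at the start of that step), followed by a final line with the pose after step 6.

n=0: pose=(5,6,W); sL=8/37, sR=40/233; mL=2604/8621, mR=-20/233; mL+mR=8/37 → advance +1; mR−mL=-3344/8621 → turn -1·90°
n=1: pose=(4,6,N); sL=4/25, sR=20/109; mL=686/2725, mR=-10/109; mL+mR=4/25 → advance +1; mR−mL=-936/2725 → turn -1·90°
n=2: pose=(4,7,E); sL=8/49, sR=40/193; mL=2524/9457, mR=-20/193; mL+mR=8/49 → advance +1; mR−mL=-3504/9457 → turn -1·90°
n=3: pose=(5,7,S); sL=2/9, sR=5/26; mL=149/468, mR=-5/52; mL+mR=2/9 → advance +1; mR−mL=-97/234 → turn -1·90°
n=4: pose=(5,6,W); sL=8/37, sR=40/233; mL=2604/8621, mR=-20/233; mL+mR=8/37 → advance +1; mR−mL=-3344/8621 → turn -1·90°
n=5: pose=(4,6,N); sL=4/25, sR=20/109; mL=686/2725, mR=-10/109; mL+mR=4/25 → advance +1; mR−mL=-936/2725 → turn -1·90°
n=6: pose=(4,7,E); sL=8/49, sR=40/193; mL=2524/9457, mR=-20/193; mL+mR=8/49 → advance +1; mR−mL=-3504/9457 → turn -1·90°

0 8/37 40/233 2604/8621 -20/233 5 6 W
1 4/25 20/109 686/2725 -10/109 4 6 N
2 8/49 40/193 2524/9457 -20/193 4 7 E
3 2/9 5/26 149/468 -5/52 5 7 S
4 8/37 40/233 2604/8621 -20/233 5 6 W
5 4/25 20/109 686/2725 -10/109 4 6 N
6 8/49 40/193 2524/9457 -20/193 4 7 E
final 5 7 S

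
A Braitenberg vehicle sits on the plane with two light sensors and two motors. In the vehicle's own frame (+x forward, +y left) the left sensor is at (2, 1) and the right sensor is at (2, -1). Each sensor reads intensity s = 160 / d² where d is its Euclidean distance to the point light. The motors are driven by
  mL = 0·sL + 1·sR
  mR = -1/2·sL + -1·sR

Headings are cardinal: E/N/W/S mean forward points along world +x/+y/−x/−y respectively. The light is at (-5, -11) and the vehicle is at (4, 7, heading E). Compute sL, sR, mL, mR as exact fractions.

80/241 16/41 16/41 -5496/9881

left sensor world pos  = (6, 8); dL² = 482
right sensor world pos = (6, 6); dR² = 410
sL = 160/482 = 80/241
sR = 160/410 = 16/41
mL = 0·sL + 1·sR = 16/41
mR = -1/2·sL + -1·sR = -5496/9881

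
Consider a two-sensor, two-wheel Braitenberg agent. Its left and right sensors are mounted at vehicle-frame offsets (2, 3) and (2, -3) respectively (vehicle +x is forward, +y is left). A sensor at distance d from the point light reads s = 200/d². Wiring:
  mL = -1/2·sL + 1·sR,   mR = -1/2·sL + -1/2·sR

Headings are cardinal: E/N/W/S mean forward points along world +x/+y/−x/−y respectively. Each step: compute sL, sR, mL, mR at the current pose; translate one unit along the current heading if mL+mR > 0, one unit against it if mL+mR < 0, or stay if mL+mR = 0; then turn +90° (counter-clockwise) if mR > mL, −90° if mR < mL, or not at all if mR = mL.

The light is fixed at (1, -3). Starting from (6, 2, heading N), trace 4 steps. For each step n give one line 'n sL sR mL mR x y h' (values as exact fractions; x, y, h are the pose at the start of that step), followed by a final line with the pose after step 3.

0 200/53 200/113 -700/5989 -16600/5989 6 2 N
1 100/49 4 146/49 -148/49 6 1 E
2 200/53 40 2020/53 -1160/53 5 1 S
3 50 5 -20 -55/2 5 0 W
final 6 0 N

n=0: pose=(6,2,N); sL=200/53, sR=200/113; mL=-700/5989, mR=-16600/5989; mL+mR=-17300/5989 → advance -1; mR−mL=-300/113 → turn -1·90°
n=1: pose=(6,1,E); sL=100/49, sR=4; mL=146/49, mR=-148/49; mL+mR=-2/49 → advance -1; mR−mL=-6 → turn -1·90°
n=2: pose=(5,1,S); sL=200/53, sR=40; mL=2020/53, mR=-1160/53; mL+mR=860/53 → advance +1; mR−mL=-60 → turn -1·90°
n=3: pose=(5,0,W); sL=50, sR=5; mL=-20, mR=-55/2; mL+mR=-95/2 → advance -1; mR−mL=-15/2 → turn -1·90°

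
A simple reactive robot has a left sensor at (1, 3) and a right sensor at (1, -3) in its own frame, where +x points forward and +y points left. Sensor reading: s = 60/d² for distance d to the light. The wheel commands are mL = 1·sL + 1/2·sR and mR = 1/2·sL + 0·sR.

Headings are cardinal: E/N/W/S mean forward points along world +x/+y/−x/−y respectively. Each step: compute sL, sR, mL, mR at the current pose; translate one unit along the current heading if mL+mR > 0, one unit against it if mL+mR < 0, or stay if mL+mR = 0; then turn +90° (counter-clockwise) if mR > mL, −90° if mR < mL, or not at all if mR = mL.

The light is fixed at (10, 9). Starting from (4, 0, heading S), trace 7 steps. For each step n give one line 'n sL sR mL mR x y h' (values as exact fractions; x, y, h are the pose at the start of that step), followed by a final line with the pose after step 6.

n=0: pose=(4,0,S); sL=60/109, sR=60/181; mL=14130/19729, mR=30/109; mL+mR=19560/19729 → advance +1; mR−mL=-8700/19729 → turn -1·90°
n=1: pose=(4,-1,W); sL=30/109, sR=30/49; mL=3105/5341, mR=15/109; mL+mR=3840/5341 → advance +1; mR−mL=-2370/5341 → turn -1·90°
n=2: pose=(3,-1,N); sL=60/181, sR=60/97; mL=11250/17557, mR=30/181; mL+mR=14160/17557 → advance +1; mR−mL=-8340/17557 → turn -1·90°
n=3: pose=(3,0,E); sL=5/6, sR=1/3; mL=1, mR=5/12; mL+mR=17/12 → advance +1; mR−mL=-7/12 → turn -1·90°
n=4: pose=(4,0,S); sL=60/109, sR=60/181; mL=14130/19729, mR=30/109; mL+mR=19560/19729 → advance +1; mR−mL=-8700/19729 → turn -1·90°
n=5: pose=(4,-1,W); sL=30/109, sR=30/49; mL=3105/5341, mR=15/109; mL+mR=3840/5341 → advance +1; mR−mL=-2370/5341 → turn -1·90°
n=6: pose=(3,-1,N); sL=60/181, sR=60/97; mL=11250/17557, mR=30/181; mL+mR=14160/17557 → advance +1; mR−mL=-8340/17557 → turn -1·90°

0 60/109 60/181 14130/19729 30/109 4 0 S
1 30/109 30/49 3105/5341 15/109 4 -1 W
2 60/181 60/97 11250/17557 30/181 3 -1 N
3 5/6 1/3 1 5/12 3 0 E
4 60/109 60/181 14130/19729 30/109 4 0 S
5 30/109 30/49 3105/5341 15/109 4 -1 W
6 60/181 60/97 11250/17557 30/181 3 -1 N
final 3 0 E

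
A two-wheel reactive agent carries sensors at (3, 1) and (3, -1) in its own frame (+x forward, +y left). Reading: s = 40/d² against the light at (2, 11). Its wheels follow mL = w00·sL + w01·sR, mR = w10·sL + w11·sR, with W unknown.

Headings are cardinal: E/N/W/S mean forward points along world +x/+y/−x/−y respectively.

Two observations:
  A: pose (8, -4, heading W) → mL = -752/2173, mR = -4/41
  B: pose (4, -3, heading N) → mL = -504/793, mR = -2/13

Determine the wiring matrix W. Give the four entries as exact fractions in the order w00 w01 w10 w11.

obs A: pose=(8,-4,W) → sL=8/53, sR=8/41, mL=-752/2173, mR=-4/41
obs B: pose=(4,-3,N) → sL=20/61, sR=4/13, mL=-504/793, mR=-2/13
sensor matrix S = [[8/53, 8/41], [20/61, 4/13]]; det S = -30208/1723189
solve [mL_A; mL_B] = S·[w00; w01] and [mR_A; mR_B] = S·[w10; w11]:
  w00 = -1, w01 = -1, w10 = 0, w11 = -1/2

-1 -1 0 -1/2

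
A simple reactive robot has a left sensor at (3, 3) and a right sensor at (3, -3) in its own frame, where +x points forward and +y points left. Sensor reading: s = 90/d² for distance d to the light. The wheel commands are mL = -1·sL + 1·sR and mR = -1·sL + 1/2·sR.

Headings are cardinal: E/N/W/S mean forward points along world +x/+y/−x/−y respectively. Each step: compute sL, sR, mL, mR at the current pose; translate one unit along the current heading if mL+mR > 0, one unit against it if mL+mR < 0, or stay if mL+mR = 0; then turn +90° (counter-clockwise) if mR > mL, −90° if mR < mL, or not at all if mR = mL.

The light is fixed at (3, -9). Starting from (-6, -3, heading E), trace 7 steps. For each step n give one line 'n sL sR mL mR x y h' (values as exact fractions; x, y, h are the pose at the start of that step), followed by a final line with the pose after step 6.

n=0: pose=(-6,-3,E); sL=10/13, sR=2; mL=16/13, mR=3/13; mL+mR=19/13 → advance +1; mR−mL=-1 → turn -1·90°
n=1: pose=(-5,-3,S); sL=45/17, sR=9/13; mL=-432/221, mR=-1017/442; mL+mR=-1881/442 → advance -1; mR−mL=-9/26 → turn -1·90°
n=2: pose=(-5,-2,W); sL=90/137, sR=90/221; mL=-7560/30277, mR=-13725/30277; mL+mR=-21285/30277 → advance -1; mR−mL=-45/221 → turn -1·90°
n=3: pose=(-4,-2,N); sL=9/20, sR=45/58; mL=189/580, mR=-9/145; mL+mR=153/580 → advance +1; mR−mL=-45/116 → turn -1·90°
n=4: pose=(-4,-1,E); sL=90/137, sR=90/41; mL=8640/5617, mR=2475/5617; mL+mR=11115/5617 → advance +1; mR−mL=-45/41 → turn -1·90°
n=5: pose=(-3,-1,S); sL=45/17, sR=45/53; mL=-1620/901, mR=-4005/1802; mL+mR=-7245/1802 → advance -1; mR−mL=-45/106 → turn -1·90°
n=6: pose=(-3,0,W); sL=10/13, sR=2/5; mL=-24/65, mR=-37/65; mL+mR=-61/65 → advance -1; mR−mL=-1/5 → turn -1·90°

0 10/13 2 16/13 3/13 -6 -3 E
1 45/17 9/13 -432/221 -1017/442 -5 -3 S
2 90/137 90/221 -7560/30277 -13725/30277 -5 -2 W
3 9/20 45/58 189/580 -9/145 -4 -2 N
4 90/137 90/41 8640/5617 2475/5617 -4 -1 E
5 45/17 45/53 -1620/901 -4005/1802 -3 -1 S
6 10/13 2/5 -24/65 -37/65 -3 0 W
final -2 0 N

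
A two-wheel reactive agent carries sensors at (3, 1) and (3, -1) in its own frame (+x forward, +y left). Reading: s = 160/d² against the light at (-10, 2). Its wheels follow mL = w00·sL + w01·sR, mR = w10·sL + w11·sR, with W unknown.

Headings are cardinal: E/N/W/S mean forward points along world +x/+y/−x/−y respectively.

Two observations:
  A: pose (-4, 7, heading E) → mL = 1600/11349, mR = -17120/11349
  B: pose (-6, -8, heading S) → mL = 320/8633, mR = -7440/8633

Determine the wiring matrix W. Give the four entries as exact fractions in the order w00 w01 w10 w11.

-1/2 1/2 -1/2 -1/2

obs A: pose=(-4,7,E) → sL=160/117, sR=160/97, mL=1600/11349, mR=-17120/11349
obs B: pose=(-6,-8,S) → sL=80/97, sR=80/89, mL=320/8633, mR=-7440/8633
sensor matrix S = [[160/117, 160/97], [80/97, 80/89]]; det S = -12851200/97975917
solve [mL_A; mL_B] = S·[w00; w01] and [mR_A; mR_B] = S·[w10; w11]:
  w00 = -1/2, w01 = 1/2, w10 = -1/2, w11 = -1/2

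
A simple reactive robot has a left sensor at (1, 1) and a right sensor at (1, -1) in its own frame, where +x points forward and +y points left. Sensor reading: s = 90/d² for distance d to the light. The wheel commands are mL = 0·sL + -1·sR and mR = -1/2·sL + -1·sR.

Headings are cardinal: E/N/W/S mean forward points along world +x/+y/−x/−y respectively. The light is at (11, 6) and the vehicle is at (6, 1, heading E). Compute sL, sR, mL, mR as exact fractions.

45/16 45/26 -45/26 -1305/416

left sensor world pos  = (7, 2); dL² = 32
right sensor world pos = (7, 0); dR² = 52
sL = 90/32 = 45/16
sR = 90/52 = 45/26
mL = 0·sL + -1·sR = -45/26
mR = -1/2·sL + -1·sR = -1305/416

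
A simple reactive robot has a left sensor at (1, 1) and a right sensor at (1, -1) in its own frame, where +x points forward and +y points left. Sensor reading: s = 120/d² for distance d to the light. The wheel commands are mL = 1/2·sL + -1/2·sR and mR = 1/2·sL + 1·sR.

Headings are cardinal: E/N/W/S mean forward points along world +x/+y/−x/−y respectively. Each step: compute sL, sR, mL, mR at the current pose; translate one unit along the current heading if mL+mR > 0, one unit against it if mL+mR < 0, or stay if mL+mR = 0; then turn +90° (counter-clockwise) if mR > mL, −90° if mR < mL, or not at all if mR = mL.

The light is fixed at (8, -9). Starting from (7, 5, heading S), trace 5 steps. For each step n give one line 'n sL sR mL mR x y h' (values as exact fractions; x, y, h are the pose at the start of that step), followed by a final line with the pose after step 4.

0 120/169 120/173 240/29237 30660/29237 7 5 S
1 30/49 5/6 -65/588 335/294 7 4 E
2 120/197 120/197 0 180/197 8 4 N
3 12/17 60/113 168/1921 1698/1921 8 5 W
4 120/169 120/173 240/29237 30660/29237 7 5 S
final 7 4 E

n=0: pose=(7,5,S); sL=120/169, sR=120/173; mL=240/29237, mR=30660/29237; mL+mR=30900/29237 → advance +1; mR−mL=180/173 → turn +1·90°
n=1: pose=(7,4,E); sL=30/49, sR=5/6; mL=-65/588, mR=335/294; mL+mR=605/588 → advance +1; mR−mL=5/4 → turn +1·90°
n=2: pose=(8,4,N); sL=120/197, sR=120/197; mL=0, mR=180/197; mL+mR=180/197 → advance +1; mR−mL=180/197 → turn +1·90°
n=3: pose=(8,5,W); sL=12/17, sR=60/113; mL=168/1921, mR=1698/1921; mL+mR=1866/1921 → advance +1; mR−mL=90/113 → turn +1·90°
n=4: pose=(7,5,S); sL=120/169, sR=120/173; mL=240/29237, mR=30660/29237; mL+mR=30900/29237 → advance +1; mR−mL=180/173 → turn +1·90°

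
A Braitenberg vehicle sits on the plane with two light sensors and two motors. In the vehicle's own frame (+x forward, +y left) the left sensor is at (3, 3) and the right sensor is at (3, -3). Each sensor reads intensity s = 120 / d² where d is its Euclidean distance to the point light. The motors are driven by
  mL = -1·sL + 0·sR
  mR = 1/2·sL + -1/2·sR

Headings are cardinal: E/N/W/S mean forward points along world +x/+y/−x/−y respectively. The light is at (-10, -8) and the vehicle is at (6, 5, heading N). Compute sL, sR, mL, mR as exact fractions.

left sensor world pos  = (3, 8); dL² = 425
right sensor world pos = (9, 8); dR² = 617
sL = 120/425 = 24/85
sR = 120/617 = 120/617
mL = -1·sL + 0·sR = -24/85
mR = 1/2·sL + -1/2·sR = 2304/52445

24/85 120/617 -24/85 2304/52445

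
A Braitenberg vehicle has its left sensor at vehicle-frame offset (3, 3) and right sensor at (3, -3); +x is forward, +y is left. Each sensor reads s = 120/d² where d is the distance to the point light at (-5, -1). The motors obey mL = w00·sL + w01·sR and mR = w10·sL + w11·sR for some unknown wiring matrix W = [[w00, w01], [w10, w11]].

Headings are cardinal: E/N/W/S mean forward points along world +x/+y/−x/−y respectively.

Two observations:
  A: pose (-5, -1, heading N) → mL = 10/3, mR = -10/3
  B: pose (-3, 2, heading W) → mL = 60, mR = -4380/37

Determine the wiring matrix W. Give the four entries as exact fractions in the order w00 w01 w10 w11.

obs A: pose=(-5,-1,N) → sL=20/3, sR=20/3, mL=10/3, mR=-10/3
obs B: pose=(-3,2,W) → sL=120, sR=120/37, mL=60, mR=-4380/37
sensor matrix S = [[20/3, 20/3], [120, 120/37]]; det S = -28800/37
solve [mL_A; mL_B] = S·[w00; w01] and [mR_A; mR_B] = S·[w10; w11]:
  w00 = 1/2, w01 = 0, w10 = -1, w11 = 1/2

1/2 0 -1 1/2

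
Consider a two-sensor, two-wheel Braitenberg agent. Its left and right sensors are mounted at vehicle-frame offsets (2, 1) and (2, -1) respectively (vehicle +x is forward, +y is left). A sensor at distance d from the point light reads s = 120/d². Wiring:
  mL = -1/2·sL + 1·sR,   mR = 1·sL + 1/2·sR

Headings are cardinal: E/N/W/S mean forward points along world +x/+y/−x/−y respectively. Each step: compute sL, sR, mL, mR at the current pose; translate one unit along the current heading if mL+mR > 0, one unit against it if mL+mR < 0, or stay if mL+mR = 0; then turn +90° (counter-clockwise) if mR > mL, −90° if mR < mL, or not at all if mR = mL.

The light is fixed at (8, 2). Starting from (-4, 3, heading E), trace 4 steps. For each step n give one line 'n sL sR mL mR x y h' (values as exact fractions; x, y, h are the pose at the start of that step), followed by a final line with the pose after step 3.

n=0: pose=(-4,3,E); sL=15/13, sR=6/5; mL=81/130, mR=114/65; mL+mR=309/130 → advance +1; mR−mL=147/130 → turn +1·90°
n=1: pose=(-3,3,N); sL=40/51, sR=120/109; mL=3940/5559, mR=7420/5559; mL+mR=11360/5559 → advance +1; mR−mL=1160/1853 → turn +1·90°
n=2: pose=(-3,4,W); sL=12/17, sR=60/89; mL=486/1513, mR=1578/1513; mL+mR=2064/1513 → advance +1; mR−mL=1092/1513 → turn +1·90°
n=3: pose=(-4,4,S); sL=120/121, sR=120/169; mL=4380/20449, mR=27540/20449; mL+mR=31920/20449 → advance +1; mR−mL=23160/20449 → turn +1·90°

0 15/13 6/5 81/130 114/65 -4 3 E
1 40/51 120/109 3940/5559 7420/5559 -3 3 N
2 12/17 60/89 486/1513 1578/1513 -3 4 W
3 120/121 120/169 4380/20449 27540/20449 -4 4 S
final -4 3 E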